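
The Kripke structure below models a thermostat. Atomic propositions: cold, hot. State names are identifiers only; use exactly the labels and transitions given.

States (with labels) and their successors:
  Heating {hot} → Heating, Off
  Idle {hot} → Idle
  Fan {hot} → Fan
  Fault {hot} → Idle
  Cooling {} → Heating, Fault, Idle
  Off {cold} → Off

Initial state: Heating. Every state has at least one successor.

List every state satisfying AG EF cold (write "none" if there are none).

States satisfying EF cold: {Heating, Cooling, Off}.
States satisfying AG EF cold: {Heating, Off}.

{Heating, Off}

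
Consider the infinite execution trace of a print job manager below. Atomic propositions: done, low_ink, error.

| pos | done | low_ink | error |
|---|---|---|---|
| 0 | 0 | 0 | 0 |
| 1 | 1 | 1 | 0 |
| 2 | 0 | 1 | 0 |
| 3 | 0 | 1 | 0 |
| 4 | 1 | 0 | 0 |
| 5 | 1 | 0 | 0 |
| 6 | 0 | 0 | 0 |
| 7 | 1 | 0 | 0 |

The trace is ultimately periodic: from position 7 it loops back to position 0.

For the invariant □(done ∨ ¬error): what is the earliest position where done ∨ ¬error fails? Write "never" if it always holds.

done ∨ ¬error holds at every position 0..7, and those are all the positions the trace ever visits, so the invariant □(done ∨ ¬error) is never violated.

never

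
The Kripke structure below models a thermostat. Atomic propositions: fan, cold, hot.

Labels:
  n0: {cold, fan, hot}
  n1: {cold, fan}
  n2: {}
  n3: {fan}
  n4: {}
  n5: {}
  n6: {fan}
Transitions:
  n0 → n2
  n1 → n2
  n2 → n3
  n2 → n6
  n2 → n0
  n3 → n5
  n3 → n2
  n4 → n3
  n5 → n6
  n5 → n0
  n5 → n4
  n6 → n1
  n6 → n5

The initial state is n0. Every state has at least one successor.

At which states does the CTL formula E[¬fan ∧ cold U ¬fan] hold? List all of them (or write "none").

{n2, n4, n5}

States satisfying ¬fan ∧ cold: ∅.
States satisfying ¬fan: {n2, n4, n5}.
States satisfying E[¬fan ∧ cold U ¬fan]: {n2, n4, n5}.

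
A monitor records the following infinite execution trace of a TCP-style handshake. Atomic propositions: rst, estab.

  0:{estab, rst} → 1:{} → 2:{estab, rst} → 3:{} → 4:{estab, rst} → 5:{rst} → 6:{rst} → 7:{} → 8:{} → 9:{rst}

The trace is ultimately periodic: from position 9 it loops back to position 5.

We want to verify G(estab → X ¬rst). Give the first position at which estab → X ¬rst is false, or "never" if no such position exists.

Check estab → X ¬rst at each position in order: 0 ✓, 1 ✓, 2 ✓, 3 ✓.
At position 4 the labels are {estab, rst} and the next position 5 has {rst}, so estab → X ¬rst is false there. This is the first violation.

4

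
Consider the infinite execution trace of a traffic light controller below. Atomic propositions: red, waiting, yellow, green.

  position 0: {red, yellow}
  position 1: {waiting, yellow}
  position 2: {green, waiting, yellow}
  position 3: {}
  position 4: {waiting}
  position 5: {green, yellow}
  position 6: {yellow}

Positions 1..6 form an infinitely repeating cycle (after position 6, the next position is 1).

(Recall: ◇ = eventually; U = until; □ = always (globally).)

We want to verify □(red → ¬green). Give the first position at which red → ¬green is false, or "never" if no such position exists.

never

red → ¬green holds at every position 0..6, and those are all the positions the trace ever visits, so the invariant □(red → ¬green) is never violated.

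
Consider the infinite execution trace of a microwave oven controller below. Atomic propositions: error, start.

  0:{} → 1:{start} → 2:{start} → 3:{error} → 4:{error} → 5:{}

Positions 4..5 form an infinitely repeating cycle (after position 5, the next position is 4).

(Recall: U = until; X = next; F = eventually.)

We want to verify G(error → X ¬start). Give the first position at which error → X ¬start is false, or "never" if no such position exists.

never

error → X ¬start holds at every position 0..5, and those are all the positions the trace ever visits, so the invariant G(error → X ¬start) is never violated.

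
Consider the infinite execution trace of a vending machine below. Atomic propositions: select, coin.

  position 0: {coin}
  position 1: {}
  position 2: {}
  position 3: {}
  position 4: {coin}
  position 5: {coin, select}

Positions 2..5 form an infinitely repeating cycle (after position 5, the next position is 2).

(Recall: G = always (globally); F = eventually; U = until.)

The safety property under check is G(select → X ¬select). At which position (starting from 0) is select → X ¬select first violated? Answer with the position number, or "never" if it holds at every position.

select → X ¬select holds at every position 0..5, and those are all the positions the trace ever visits, so the invariant G(select → X ¬select) is never violated.

never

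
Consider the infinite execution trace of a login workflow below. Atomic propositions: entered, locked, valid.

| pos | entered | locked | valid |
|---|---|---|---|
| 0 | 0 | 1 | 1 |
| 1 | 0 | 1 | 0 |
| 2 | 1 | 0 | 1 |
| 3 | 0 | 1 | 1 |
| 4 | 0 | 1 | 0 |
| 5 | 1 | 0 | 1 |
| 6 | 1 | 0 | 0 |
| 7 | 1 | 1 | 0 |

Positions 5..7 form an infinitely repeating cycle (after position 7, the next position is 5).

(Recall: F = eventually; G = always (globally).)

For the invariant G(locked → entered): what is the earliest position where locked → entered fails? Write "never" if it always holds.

At position 0 the labels are {locked, valid}, so locked → entered is false there. This is the first violation.

0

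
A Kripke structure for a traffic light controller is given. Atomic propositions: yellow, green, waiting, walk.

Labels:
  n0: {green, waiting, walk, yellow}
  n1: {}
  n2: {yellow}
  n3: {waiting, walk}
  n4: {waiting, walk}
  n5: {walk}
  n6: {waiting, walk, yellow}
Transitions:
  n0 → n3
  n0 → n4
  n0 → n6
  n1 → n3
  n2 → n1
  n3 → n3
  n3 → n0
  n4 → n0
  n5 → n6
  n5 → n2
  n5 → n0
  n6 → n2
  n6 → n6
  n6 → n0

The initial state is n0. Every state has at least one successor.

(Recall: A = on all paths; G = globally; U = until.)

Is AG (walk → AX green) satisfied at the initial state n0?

No

States satisfying walk → AX green: {n1, n2, n4}.
States satisfying AG (walk → AX green): ∅.
n0 is reachable from n0 and violates walk → AX green, so AG fails at n0.
n0 ∉ Sat(AG (walk → AX green)).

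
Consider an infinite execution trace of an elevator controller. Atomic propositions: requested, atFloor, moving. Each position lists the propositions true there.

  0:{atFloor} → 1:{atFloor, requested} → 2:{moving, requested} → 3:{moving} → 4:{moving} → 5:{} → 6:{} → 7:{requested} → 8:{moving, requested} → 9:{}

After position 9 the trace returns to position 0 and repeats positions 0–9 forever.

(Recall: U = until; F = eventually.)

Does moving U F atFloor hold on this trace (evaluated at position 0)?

Satisfied

Walking from position 0: F atFloor first holds at position 0, and moving holds at every earlier position along the way, so moving U F atFloor holds.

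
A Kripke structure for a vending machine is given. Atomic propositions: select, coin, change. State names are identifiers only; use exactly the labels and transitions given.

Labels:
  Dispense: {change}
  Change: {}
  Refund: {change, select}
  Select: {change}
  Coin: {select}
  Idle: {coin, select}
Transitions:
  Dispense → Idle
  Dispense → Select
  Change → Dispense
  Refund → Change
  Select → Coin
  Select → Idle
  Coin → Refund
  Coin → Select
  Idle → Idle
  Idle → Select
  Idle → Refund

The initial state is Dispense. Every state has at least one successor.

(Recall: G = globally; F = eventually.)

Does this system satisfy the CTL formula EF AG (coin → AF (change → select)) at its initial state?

Holds

States satisfying AG (coin → AF (change → select)): {Dispense, Change, Refund, Select, Coin, Idle}.
States satisfying EF AG (coin → AF (change → select)): {Dispense, Change, Refund, Select, Coin, Idle}.
Some path from Dispense reaches a state where AG (coin → AF (change → select)) holds.
Dispense ∈ Sat(EF AG (coin → AF (change → select))).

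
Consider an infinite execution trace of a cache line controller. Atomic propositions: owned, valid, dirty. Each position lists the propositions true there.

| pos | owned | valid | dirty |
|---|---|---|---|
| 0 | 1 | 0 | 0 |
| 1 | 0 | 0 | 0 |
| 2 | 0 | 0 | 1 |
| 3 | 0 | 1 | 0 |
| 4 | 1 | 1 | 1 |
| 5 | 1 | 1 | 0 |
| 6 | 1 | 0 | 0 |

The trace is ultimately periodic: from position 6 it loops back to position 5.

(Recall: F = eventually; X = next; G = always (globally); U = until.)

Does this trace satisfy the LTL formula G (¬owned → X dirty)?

¬owned → X dirty must hold at every position from 0 onward. It fails at position 2, so G (¬owned → X dirty) is false.
Positions where ¬owned holds: 1, 2, 3.
Check X dirty at each: 1→ok, 2→fails, 3→ok.

Violated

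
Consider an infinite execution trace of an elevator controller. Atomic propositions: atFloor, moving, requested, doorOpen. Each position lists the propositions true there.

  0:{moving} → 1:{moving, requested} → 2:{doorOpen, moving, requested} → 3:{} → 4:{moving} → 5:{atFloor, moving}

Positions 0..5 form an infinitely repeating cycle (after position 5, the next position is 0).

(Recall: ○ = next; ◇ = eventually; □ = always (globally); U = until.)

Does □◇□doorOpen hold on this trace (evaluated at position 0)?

◇□doorOpen must hold at every position from 0 onward. It fails at position 0, so □◇□doorOpen is false.

Violated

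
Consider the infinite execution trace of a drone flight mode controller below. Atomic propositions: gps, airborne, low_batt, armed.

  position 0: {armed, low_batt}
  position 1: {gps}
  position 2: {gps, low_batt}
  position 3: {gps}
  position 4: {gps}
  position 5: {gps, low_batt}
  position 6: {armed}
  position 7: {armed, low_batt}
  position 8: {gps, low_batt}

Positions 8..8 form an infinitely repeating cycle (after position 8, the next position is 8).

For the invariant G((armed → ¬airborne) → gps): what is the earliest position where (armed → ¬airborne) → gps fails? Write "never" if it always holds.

At position 0 the labels are {armed, low_batt}, so (armed → ¬airborne) → gps is false there. This is the first violation.

0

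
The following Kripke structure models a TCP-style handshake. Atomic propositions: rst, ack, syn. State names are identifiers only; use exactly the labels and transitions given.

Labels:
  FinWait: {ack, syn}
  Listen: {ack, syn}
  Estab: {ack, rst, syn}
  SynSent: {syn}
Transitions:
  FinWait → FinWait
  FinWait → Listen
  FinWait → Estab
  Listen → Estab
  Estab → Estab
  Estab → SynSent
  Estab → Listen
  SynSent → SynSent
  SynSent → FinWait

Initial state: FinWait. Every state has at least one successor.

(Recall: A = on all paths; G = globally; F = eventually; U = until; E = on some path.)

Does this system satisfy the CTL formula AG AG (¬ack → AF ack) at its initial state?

Does not hold

States satisfying AG (¬ack → AF ack): ∅.
States satisfying AG AG (¬ack → AF ack): ∅.
Estab is reachable from FinWait and violates AG (¬ack → AF ack), so AG fails at FinWait.
FinWait ∉ Sat(AG AG (¬ack → AF ack)).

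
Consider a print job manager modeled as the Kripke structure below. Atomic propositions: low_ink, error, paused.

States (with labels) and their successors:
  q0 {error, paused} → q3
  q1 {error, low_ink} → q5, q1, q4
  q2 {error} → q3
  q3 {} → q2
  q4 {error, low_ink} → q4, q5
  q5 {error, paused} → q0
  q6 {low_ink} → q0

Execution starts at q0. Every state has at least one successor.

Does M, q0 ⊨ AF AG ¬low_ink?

Holds

States satisfying AG ¬low_ink: {q0, q2, q3, q5}.
States satisfying AF AG ¬low_ink: {q0, q2, q3, q5, q6}.
q0 ∈ Sat(AF AG ¬low_ink).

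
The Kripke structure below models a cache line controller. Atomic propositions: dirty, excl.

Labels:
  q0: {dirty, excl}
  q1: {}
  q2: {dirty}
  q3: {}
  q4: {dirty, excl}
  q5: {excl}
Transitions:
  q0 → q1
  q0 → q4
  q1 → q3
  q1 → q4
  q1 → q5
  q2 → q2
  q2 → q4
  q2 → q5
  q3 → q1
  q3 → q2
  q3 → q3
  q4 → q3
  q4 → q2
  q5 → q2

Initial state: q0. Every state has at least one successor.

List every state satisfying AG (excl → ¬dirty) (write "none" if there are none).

States satisfying excl → ¬dirty: {q1, q2, q3, q5}.
States satisfying AG (excl → ¬dirty): ∅.

none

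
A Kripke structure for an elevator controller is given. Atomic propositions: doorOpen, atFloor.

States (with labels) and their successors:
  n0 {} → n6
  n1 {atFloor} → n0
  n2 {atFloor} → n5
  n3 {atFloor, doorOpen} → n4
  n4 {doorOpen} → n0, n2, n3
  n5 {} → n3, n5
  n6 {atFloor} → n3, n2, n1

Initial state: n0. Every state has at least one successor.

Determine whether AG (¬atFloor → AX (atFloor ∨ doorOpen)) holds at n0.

States satisfying ¬atFloor → AX (atFloor ∨ doorOpen): {n0, n1, n2, n3, n6}.
States satisfying AG (¬atFloor → AX (atFloor ∨ doorOpen)): ∅.
n4 is reachable from n0 and violates ¬atFloor → AX (atFloor ∨ doorOpen), so AG fails at n0.
n0 ∉ Sat(AG (¬atFloor → AX (atFloor ∨ doorOpen))).

Does not hold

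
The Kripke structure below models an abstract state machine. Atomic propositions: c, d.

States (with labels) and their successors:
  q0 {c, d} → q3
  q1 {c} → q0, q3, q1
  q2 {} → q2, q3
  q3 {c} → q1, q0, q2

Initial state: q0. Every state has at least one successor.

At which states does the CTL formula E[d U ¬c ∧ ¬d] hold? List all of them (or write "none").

States satisfying d: {q0}.
States satisfying ¬c ∧ ¬d: {q2}.
States satisfying E[d U ¬c ∧ ¬d]: {q2}.

{q2}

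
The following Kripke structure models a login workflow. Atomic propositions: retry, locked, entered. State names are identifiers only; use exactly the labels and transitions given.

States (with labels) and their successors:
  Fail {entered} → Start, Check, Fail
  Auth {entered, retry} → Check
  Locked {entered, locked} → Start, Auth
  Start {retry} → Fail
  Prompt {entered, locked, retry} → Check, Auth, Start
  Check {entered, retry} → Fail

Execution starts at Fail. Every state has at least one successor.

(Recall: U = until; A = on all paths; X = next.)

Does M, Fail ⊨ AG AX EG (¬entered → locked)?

Violated

States satisfying AX EG (¬entered → locked): {Auth, Start, Check}.
States satisfying AG AX EG (¬entered → locked): ∅.
Fail is reachable from Fail and violates AX EG (¬entered → locked), so AG fails at Fail.
Fail ∉ Sat(AG AX EG (¬entered → locked)).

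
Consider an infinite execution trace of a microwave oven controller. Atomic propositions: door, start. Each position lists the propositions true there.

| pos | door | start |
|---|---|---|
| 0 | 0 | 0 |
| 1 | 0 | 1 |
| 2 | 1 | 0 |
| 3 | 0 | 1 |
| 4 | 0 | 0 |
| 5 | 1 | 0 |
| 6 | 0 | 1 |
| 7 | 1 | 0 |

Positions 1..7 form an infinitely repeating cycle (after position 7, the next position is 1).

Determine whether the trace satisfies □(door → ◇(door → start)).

Satisfied

door → ◇(door → start) holds at every position 0..7, and those are all positions ever visited, so □(door → ◇(door → start)) holds.
Positions where door holds: 2, 5, 7.
Check ◇(door → start) at each: 2→ok, 5→ok, 7→ok.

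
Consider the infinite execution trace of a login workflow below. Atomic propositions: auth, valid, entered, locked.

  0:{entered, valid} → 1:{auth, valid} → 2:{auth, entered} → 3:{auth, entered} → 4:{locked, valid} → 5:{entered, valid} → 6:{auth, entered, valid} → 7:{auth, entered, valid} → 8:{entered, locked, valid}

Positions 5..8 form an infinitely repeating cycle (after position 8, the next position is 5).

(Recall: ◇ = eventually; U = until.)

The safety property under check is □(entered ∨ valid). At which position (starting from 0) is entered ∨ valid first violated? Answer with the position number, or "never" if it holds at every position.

never

entered ∨ valid holds at every position 0..8, and those are all the positions the trace ever visits, so the invariant □(entered ∨ valid) is never violated.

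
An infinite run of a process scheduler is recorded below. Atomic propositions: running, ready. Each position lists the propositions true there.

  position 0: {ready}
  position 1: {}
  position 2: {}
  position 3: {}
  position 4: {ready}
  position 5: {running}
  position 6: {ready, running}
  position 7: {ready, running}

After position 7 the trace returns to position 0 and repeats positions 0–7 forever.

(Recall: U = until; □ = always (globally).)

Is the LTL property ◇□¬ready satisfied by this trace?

□¬ready is false at every position 0..7, so it never becomes true and ◇□¬ready fails.

No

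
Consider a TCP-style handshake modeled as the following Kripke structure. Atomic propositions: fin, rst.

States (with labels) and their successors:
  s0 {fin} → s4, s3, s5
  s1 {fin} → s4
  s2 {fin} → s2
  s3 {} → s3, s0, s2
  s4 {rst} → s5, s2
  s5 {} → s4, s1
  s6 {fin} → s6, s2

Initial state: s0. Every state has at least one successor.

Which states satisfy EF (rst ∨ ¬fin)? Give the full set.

{s0, s1, s3, s4, s5}

States satisfying rst ∨ ¬fin: {s3, s4, s5}.
States satisfying EF (rst ∨ ¬fin): {s0, s1, s3, s4, s5}.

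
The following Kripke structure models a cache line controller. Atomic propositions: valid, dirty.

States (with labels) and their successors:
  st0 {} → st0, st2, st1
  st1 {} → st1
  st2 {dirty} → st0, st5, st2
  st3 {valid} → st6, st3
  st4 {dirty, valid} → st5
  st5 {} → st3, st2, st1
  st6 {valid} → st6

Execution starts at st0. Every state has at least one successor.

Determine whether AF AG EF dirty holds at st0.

Violated

States satisfying AG EF dirty: ∅.
States satisfying AF AG EF dirty: ∅.
There is a path from st0 along which AG EF dirty never holds.
st0 ∉ Sat(AF AG EF dirty).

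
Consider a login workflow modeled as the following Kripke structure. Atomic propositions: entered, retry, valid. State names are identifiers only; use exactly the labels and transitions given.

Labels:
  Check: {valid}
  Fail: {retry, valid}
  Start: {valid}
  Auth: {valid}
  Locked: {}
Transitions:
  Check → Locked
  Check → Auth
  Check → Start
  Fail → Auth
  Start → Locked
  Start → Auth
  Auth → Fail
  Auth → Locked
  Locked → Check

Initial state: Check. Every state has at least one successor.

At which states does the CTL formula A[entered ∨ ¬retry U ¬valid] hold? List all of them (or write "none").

States satisfying entered ∨ ¬retry: {Check, Start, Auth, Locked}.
States satisfying ¬valid: {Locked}.
States satisfying A[entered ∨ ¬retry U ¬valid]: {Locked}.

{Locked}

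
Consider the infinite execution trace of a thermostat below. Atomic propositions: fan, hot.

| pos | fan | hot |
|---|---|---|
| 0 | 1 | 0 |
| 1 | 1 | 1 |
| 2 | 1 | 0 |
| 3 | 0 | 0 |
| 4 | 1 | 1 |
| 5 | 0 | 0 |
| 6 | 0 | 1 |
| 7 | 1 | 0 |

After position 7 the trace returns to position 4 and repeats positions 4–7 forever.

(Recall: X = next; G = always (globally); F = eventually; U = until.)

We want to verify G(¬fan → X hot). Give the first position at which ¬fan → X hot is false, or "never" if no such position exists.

6

Check ¬fan → X hot at each position in order: 0 ✓, 1 ✓, 2 ✓, 3 ✓, 4 ✓, 5 ✓.
At position 6 the labels are {hot} and the next position 7 has {fan}, so ¬fan → X hot is false there. This is the first violation.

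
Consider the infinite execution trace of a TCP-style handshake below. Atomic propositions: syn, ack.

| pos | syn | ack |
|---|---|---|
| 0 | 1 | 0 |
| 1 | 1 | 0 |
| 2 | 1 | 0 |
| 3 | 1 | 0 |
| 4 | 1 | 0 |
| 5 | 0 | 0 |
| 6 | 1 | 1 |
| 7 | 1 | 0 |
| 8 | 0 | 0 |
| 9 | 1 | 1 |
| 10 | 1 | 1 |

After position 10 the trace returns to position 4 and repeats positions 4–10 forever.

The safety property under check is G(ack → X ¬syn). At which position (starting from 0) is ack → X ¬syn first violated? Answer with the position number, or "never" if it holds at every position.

6

Check ack → X ¬syn at each position in order: 0 ✓, 1 ✓, 2 ✓, 3 ✓, 4 ✓, 5 ✓.
At position 6 the labels are {ack, syn} and the next position 7 has {syn}, so ack → X ¬syn is false there. This is the first violation.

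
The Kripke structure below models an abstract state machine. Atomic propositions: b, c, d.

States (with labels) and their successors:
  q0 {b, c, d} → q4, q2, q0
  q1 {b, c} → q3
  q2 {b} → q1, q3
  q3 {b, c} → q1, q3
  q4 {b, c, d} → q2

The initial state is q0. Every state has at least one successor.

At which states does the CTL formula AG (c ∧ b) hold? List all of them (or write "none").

{q1, q3}

States satisfying c ∧ b: {q0, q1, q3, q4}.
States satisfying AG (c ∧ b): {q1, q3}.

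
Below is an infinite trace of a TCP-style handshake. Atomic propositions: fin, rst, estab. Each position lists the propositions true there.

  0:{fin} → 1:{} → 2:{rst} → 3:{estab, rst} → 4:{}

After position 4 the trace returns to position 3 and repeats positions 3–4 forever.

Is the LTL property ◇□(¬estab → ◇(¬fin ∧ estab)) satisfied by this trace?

□(¬estab → ◇(¬fin ∧ estab)) holds at position 0, which is reachable from 0, so ◇□(¬estab → ◇(¬fin ∧ estab)) holds.

Satisfied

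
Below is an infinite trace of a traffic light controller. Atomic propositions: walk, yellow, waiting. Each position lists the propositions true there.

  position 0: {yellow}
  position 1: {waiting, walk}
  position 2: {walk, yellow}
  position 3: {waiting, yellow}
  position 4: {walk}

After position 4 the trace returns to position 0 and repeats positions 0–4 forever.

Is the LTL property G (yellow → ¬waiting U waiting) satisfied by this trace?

Satisfied

yellow → ¬waiting U waiting holds at every position 0..4, and those are all positions ever visited, so G (yellow → ¬waiting U waiting) holds.
Positions where yellow holds: 0, 2, 3.
Check ¬waiting U waiting at each: 0→ok, 2→ok, 3→ok.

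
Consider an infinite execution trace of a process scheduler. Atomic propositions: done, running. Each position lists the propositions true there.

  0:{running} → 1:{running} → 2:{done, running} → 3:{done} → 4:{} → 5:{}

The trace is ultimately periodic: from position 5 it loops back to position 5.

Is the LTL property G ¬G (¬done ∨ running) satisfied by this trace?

¬G (¬done ∨ running) must hold at every position from 0 onward. It fails at position 4, so G ¬G (¬done ∨ running) is false.

No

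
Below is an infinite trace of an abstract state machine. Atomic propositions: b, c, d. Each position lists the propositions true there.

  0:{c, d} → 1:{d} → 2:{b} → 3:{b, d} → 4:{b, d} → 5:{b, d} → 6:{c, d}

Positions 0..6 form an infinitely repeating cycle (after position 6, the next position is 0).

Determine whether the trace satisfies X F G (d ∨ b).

The position after 0 is 1; F G (d ∨ b) is true there.

Satisfied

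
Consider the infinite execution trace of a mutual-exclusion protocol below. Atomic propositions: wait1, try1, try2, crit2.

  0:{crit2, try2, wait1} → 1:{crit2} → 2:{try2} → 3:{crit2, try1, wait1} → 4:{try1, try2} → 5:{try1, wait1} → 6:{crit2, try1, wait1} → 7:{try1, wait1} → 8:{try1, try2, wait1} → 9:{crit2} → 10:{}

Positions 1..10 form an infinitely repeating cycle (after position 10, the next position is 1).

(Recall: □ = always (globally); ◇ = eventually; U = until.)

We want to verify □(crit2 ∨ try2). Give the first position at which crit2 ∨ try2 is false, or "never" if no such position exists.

5

Check crit2 ∨ try2 at each position in order: 0 ✓, 1 ✓, 2 ✓, 3 ✓, 4 ✓.
At position 5 the labels are {try1, wait1}, so crit2 ∨ try2 is false there. This is the first violation.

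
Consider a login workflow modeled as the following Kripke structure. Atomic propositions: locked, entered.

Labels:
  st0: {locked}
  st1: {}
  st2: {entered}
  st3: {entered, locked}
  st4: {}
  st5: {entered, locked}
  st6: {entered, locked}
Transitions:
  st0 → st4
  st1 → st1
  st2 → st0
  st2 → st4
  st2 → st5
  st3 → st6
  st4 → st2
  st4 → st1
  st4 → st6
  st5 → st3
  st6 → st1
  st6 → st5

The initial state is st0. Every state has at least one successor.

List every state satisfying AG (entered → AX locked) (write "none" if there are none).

States satisfying entered → AX locked: {st0, st1, st3, st4, st5}.
States satisfying AG (entered → AX locked): {st1}.

{st1}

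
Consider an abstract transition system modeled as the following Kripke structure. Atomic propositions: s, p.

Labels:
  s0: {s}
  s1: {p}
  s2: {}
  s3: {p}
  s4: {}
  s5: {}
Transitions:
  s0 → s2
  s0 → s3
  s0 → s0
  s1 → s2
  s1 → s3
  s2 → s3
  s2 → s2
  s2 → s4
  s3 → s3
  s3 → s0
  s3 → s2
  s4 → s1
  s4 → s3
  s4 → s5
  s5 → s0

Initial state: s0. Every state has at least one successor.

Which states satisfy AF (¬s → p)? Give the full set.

States satisfying ¬s → p: {s0, s1, s3}.
States satisfying AF (¬s → p): {s0, s1, s3, s4, s5}.

{s0, s1, s3, s4, s5}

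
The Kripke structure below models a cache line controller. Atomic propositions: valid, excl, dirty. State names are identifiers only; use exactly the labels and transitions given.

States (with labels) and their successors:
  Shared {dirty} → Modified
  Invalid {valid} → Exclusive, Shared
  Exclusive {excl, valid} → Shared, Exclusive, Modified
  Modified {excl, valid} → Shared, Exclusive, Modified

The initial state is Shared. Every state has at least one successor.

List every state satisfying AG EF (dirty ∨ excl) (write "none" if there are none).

{Shared, Invalid, Exclusive, Modified}

States satisfying EF (dirty ∨ excl): {Shared, Invalid, Exclusive, Modified}.
States satisfying AG EF (dirty ∨ excl): {Shared, Invalid, Exclusive, Modified}.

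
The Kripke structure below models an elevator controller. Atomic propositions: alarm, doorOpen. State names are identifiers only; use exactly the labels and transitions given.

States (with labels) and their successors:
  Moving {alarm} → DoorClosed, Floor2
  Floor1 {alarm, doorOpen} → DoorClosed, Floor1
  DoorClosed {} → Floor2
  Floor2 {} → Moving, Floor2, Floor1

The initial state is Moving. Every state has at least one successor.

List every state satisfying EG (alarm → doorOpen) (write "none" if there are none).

States satisfying alarm → doorOpen: {Floor1, DoorClosed, Floor2}.
States satisfying EG (alarm → doorOpen): {Floor1, DoorClosed, Floor2}.

{Floor1, DoorClosed, Floor2}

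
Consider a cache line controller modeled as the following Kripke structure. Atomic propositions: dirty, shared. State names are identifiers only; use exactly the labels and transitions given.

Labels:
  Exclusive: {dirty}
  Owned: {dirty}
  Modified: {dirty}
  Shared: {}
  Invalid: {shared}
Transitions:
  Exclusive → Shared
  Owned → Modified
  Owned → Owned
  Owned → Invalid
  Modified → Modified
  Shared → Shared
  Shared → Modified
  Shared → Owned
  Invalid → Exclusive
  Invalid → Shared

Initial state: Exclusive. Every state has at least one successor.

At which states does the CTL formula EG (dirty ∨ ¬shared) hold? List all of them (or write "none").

{Exclusive, Owned, Modified, Shared}

States satisfying dirty ∨ ¬shared: {Exclusive, Owned, Modified, Shared}.
States satisfying EG (dirty ∨ ¬shared): {Exclusive, Owned, Modified, Shared}.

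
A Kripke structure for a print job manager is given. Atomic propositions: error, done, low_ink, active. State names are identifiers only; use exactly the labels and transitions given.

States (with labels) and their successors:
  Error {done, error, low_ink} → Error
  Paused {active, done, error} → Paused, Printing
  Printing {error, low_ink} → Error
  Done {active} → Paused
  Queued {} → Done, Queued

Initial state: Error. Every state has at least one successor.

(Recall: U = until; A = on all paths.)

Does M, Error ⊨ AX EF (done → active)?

Violated

States satisfying EF (done → active): {Paused, Printing, Done, Queued}.
States satisfying AX EF (done → active): {Paused, Done, Queued}.
Error ∉ Sat(AX EF (done → active)).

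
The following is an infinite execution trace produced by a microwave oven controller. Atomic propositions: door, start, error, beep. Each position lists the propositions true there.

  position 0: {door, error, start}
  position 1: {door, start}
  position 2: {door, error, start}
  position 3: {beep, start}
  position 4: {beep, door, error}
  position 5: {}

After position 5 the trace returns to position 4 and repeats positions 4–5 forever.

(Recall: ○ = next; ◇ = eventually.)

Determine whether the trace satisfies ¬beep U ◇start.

Holds

Walking from position 0: ◇start first holds at position 0, and ¬beep holds at every earlier position along the way, so ¬beep U ◇start holds.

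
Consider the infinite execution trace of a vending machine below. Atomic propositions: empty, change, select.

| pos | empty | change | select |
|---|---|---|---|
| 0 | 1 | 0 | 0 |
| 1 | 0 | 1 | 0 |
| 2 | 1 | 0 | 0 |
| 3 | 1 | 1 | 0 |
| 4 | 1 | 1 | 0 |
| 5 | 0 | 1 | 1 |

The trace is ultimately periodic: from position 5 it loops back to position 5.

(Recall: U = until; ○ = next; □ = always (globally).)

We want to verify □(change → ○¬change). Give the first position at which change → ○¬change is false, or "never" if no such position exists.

Check change → ○¬change at each position in order: 0 ✓, 1 ✓, 2 ✓.
At position 3 the labels are {change, empty} and the next position 4 has {change, empty}, so change → ○¬change is false there. This is the first violation.

3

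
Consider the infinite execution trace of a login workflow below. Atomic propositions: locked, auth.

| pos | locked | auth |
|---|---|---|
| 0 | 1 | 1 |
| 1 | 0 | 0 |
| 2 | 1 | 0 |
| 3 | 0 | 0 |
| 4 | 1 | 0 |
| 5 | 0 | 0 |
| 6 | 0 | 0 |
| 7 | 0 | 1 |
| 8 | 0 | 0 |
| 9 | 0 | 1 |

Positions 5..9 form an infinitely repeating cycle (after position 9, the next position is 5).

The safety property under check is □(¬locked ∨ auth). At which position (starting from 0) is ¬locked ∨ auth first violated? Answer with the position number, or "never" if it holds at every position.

2

Check ¬locked ∨ auth at each position in order: 0 ✓, 1 ✓.
At position 2 the labels are {locked}, so ¬locked ∨ auth is false there. This is the first violation.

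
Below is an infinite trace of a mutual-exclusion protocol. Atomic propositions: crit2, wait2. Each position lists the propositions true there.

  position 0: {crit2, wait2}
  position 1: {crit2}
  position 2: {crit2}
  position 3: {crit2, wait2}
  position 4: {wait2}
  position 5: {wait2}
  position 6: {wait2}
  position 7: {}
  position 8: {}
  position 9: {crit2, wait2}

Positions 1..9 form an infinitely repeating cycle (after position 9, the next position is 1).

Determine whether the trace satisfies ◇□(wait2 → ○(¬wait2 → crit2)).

□(wait2 → ○(¬wait2 → crit2)) is false at every position 0..9, so it never becomes true and ◇□(wait2 → ○(¬wait2 → crit2)) fails.

Violated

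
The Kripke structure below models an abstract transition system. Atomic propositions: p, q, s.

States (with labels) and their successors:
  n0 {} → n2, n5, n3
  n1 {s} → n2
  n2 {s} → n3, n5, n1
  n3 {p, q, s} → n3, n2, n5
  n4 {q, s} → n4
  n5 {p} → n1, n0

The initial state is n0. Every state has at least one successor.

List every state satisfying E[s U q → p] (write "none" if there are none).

States satisfying s: {n1, n2, n3, n4}.
States satisfying q → p: {n0, n1, n2, n3, n5}.
States satisfying E[s U q → p]: {n0, n1, n2, n3, n5}.

{n0, n1, n2, n3, n5}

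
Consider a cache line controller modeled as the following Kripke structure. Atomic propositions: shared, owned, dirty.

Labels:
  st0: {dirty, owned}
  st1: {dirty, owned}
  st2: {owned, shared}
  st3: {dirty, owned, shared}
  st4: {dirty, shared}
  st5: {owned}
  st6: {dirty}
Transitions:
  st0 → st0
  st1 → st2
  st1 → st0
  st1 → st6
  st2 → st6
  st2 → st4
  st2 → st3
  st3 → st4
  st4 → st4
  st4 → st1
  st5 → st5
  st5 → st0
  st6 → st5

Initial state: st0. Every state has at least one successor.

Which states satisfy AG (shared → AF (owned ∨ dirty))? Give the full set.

States satisfying shared → AF (owned ∨ dirty): {st0, st1, st2, st3, st4, st5, st6}.
States satisfying AG (shared → AF (owned ∨ dirty)): {st0, st1, st2, st3, st4, st5, st6}.

{st0, st1, st2, st3, st4, st5, st6}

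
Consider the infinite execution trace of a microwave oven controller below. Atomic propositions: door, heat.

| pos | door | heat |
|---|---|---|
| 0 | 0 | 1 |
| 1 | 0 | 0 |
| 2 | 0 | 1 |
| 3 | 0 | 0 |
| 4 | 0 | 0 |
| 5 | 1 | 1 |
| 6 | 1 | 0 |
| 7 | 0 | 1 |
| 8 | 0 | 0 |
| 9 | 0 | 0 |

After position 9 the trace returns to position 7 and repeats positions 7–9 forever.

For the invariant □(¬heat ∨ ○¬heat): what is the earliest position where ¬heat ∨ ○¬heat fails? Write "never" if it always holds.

never

¬heat ∨ ○¬heat holds at every position 0..9, and those are all the positions the trace ever visits, so the invariant □(¬heat ∨ ○¬heat) is never violated.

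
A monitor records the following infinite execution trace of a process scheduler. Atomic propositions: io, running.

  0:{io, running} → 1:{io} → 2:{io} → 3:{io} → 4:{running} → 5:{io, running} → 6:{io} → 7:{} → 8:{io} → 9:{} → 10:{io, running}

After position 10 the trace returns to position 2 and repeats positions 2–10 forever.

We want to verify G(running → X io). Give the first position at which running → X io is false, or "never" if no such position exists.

running → X io holds at every position 0..10, and those are all the positions the trace ever visits, so the invariant G(running → X io) is never violated.

never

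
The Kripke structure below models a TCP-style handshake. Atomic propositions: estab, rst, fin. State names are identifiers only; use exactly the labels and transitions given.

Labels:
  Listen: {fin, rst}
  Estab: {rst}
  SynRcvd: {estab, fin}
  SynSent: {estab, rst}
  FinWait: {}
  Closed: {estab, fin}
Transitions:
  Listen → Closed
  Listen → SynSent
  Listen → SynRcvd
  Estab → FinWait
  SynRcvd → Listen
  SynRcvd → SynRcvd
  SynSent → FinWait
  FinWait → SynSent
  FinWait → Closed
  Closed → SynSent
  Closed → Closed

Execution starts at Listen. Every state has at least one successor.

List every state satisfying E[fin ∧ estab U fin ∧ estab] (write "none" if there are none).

States satisfying fin ∧ estab: {SynRcvd, Closed}.
States satisfying E[fin ∧ estab U fin ∧ estab]: {SynRcvd, Closed}.

{SynRcvd, Closed}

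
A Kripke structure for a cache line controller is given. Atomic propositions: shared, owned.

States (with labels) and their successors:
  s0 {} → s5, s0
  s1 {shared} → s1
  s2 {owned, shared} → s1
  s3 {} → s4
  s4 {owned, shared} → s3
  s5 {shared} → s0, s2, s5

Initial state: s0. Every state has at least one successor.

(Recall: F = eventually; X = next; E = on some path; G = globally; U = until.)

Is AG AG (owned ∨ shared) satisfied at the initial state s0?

States satisfying AG (owned ∨ shared): {s1, s2}.
States satisfying AG AG (owned ∨ shared): {s1, s2}.
s0 is reachable from s0 and violates AG (owned ∨ shared), so AG fails at s0.
s0 ∉ Sat(AG AG (owned ∨ shared)).

Violated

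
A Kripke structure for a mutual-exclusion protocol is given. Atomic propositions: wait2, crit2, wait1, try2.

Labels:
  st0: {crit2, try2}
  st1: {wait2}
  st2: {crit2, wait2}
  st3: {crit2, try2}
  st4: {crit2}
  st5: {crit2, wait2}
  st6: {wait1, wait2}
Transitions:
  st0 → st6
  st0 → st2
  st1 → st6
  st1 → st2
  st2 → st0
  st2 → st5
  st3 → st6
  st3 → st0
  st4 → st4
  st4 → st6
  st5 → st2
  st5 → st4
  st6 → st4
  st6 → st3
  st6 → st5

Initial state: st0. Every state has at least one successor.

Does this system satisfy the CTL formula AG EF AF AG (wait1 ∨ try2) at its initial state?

No

States satisfying EF AF AG (wait1 ∨ try2): ∅.
States satisfying AG EF AF AG (wait1 ∨ try2): ∅.
st0 is reachable from st0 and violates EF AF AG (wait1 ∨ try2), so AG fails at st0.
st0 ∉ Sat(AG EF AF AG (wait1 ∨ try2)).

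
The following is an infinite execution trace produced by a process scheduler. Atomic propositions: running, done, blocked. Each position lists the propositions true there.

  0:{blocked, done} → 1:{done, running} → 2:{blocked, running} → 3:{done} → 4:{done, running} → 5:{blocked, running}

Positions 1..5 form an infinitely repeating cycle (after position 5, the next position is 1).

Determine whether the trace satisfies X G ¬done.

The position after 0 is 1; G ¬done is false there.

No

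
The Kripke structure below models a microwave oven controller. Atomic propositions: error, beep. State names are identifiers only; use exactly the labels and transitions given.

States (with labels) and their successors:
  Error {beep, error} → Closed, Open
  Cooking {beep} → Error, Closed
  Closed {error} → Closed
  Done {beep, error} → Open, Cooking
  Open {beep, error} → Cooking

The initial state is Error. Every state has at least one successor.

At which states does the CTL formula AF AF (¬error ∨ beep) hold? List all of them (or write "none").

States satisfying AF (¬error ∨ beep): {Error, Cooking, Done, Open}.
States satisfying AF AF (¬error ∨ beep): {Error, Cooking, Done, Open}.

{Error, Cooking, Done, Open}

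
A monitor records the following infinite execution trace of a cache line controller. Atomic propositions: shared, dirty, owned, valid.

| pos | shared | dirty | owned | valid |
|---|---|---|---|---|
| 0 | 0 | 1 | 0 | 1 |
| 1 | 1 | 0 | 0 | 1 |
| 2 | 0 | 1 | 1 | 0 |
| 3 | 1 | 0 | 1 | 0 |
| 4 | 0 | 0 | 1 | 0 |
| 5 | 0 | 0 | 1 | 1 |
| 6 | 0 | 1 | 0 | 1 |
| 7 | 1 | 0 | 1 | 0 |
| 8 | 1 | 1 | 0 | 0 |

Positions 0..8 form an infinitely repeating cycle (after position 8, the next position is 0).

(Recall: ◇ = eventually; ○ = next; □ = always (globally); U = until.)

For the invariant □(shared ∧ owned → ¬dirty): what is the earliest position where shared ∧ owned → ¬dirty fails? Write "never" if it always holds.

never

shared ∧ owned → ¬dirty holds at every position 0..8, and those are all the positions the trace ever visits, so the invariant □(shared ∧ owned → ¬dirty) is never violated.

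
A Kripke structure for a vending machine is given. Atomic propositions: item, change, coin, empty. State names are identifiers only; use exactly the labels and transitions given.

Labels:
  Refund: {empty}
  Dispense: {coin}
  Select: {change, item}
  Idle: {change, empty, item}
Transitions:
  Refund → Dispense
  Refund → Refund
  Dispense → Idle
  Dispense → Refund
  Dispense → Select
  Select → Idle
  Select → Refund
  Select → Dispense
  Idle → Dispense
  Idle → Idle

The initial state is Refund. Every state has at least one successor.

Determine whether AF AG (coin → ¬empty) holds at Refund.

Satisfied

States satisfying AG (coin → ¬empty): {Refund, Dispense, Select, Idle}.
States satisfying AF AG (coin → ¬empty): {Refund, Dispense, Select, Idle}.
Refund ∈ Sat(AF AG (coin → ¬empty)).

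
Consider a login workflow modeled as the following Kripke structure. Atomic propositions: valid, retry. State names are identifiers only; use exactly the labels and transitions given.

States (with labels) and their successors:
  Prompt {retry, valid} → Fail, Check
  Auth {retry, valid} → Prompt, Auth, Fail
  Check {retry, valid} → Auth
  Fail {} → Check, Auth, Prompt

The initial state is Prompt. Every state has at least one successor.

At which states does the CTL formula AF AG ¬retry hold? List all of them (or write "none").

none

States satisfying AG ¬retry: ∅.
States satisfying AF AG ¬retry: ∅.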